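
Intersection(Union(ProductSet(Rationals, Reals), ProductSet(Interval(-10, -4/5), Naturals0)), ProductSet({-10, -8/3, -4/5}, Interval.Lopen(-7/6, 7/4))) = ProductSet({-10, -8/3, -4/5}, Interval.Lopen(-7/6, 7/4))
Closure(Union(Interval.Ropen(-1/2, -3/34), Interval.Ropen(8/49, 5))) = Union(Interval(-1/2, -3/34), Interval(8/49, 5))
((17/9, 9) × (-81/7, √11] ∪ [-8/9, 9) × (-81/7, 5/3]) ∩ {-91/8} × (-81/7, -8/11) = ∅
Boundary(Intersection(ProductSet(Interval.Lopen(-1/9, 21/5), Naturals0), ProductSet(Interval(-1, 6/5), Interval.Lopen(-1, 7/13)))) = ProductSet(Interval(-1/9, 6/5), Range(0, 1, 1))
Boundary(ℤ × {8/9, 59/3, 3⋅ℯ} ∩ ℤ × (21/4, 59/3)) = ℤ × {3⋅ℯ}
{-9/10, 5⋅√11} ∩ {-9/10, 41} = {-9/10}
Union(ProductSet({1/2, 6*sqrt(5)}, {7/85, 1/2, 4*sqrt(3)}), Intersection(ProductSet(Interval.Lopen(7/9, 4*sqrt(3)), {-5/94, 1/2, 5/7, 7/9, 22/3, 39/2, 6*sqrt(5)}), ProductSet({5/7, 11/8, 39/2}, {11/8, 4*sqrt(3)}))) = ProductSet({1/2, 6*sqrt(5)}, {7/85, 1/2, 4*sqrt(3)})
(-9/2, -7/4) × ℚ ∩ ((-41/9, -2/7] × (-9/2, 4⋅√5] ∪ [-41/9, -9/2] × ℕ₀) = (-9/2, -7/4) × (ℚ ∩ (-9/2, 4⋅√5])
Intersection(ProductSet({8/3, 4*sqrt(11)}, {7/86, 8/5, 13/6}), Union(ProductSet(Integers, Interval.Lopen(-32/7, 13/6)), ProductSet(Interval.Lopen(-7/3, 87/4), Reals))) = ProductSet({8/3, 4*sqrt(11)}, {7/86, 8/5, 13/6})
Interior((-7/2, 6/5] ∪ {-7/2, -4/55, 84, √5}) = (-7/2, 6/5)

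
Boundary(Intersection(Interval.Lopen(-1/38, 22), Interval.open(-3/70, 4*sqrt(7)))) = {-1/38, 4*sqrt(7)}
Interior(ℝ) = ℝ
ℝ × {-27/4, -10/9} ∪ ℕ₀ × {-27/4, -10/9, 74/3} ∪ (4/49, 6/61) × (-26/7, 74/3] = (ℝ × {-27/4, -10/9}) ∪ (ℕ₀ × {-27/4, -10/9, 74/3}) ∪ ((4/49, 6/61) × (-26/7, 74/3])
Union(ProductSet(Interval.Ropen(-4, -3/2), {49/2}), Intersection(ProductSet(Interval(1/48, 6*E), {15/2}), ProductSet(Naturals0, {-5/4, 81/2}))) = ProductSet(Interval.Ropen(-4, -3/2), {49/2})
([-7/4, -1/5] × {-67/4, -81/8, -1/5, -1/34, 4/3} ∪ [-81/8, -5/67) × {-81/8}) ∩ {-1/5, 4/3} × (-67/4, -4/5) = {-1/5} × {-81/8}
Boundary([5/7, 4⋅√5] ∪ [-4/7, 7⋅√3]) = {-4/7, 7⋅√3}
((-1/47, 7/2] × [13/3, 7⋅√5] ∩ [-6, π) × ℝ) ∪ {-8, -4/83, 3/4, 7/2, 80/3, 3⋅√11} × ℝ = ({-8, -4/83, 3/4, 7/2, 80/3, 3⋅√11} × ℝ) ∪ ((-1/47, π) × [13/3, 7⋅√5])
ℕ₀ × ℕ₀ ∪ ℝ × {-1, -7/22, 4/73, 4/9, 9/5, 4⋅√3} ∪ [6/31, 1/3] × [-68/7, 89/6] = (ℕ₀ × ℕ₀) ∪ ([6/31, 1/3] × [-68/7, 89/6]) ∪ (ℝ × {-1, -7/22, 4/73, 4/9, 9/5, 4⋅√3})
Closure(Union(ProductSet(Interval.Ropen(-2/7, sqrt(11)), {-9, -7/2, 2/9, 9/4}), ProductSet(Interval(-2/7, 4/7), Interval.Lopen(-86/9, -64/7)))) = Union(ProductSet(Interval(-2/7, 4/7), Interval(-86/9, -64/7)), ProductSet(Interval(-2/7, sqrt(11)), {-9, -7/2, 2/9, 9/4}))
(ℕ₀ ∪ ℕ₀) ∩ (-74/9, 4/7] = {0}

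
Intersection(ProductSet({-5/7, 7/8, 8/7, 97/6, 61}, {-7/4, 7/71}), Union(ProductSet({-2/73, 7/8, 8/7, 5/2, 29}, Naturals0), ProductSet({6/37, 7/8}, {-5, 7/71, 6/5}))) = ProductSet({7/8}, {7/71})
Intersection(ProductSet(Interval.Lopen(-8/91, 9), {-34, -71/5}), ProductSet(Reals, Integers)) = ProductSet(Interval.Lopen(-8/91, 9), {-34})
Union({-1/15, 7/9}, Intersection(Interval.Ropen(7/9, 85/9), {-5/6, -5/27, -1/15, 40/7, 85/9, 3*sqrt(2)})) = {-1/15, 7/9, 40/7, 3*sqrt(2)}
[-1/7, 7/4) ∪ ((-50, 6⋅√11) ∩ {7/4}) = [-1/7, 7/4]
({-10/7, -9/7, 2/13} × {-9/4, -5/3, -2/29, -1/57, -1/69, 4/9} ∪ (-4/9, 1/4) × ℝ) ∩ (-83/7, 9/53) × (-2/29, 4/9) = ({-10/7, -9/7, 2/13} × {-1/57, -1/69}) ∪ ((-4/9, 9/53) × (-2/29, 4/9))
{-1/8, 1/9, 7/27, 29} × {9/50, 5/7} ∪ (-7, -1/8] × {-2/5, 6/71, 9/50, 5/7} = ({-1/8, 1/9, 7/27, 29} × {9/50, 5/7}) ∪ ((-7, -1/8] × {-2/5, 6/71, 9/50, 5/7})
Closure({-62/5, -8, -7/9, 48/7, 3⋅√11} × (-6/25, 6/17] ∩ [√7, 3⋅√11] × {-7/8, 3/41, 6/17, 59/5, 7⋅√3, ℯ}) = {48/7, 3⋅√11} × {3/41, 6/17}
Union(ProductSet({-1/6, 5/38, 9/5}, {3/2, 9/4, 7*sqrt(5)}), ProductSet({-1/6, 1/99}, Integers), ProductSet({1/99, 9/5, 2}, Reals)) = Union(ProductSet({-1/6, 1/99}, Integers), ProductSet({-1/6, 5/38, 9/5}, {3/2, 9/4, 7*sqrt(5)}), ProductSet({1/99, 9/5, 2}, Reals))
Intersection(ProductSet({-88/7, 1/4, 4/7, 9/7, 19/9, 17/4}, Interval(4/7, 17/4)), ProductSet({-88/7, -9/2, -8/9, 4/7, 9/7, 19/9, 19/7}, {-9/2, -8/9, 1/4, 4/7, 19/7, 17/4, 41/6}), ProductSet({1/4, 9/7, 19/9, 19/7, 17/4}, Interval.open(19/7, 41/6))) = ProductSet({9/7, 19/9}, {17/4})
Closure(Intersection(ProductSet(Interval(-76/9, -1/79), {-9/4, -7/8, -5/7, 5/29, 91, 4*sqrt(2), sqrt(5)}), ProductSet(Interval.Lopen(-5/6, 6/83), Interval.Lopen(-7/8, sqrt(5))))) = ProductSet(Interval(-5/6, -1/79), {-5/7, 5/29, sqrt(5)})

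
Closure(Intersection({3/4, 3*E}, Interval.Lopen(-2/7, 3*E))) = {3/4, 3*E}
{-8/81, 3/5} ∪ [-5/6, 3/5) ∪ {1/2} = [-5/6, 3/5]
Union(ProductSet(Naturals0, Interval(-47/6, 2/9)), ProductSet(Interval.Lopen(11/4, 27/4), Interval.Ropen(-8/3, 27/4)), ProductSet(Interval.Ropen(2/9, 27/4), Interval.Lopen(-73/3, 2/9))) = Union(ProductSet(Interval.Ropen(2/9, 27/4), Interval.Lopen(-73/3, 2/9)), ProductSet(Interval.Lopen(11/4, 27/4), Interval.Ropen(-8/3, 27/4)), ProductSet(Naturals0, Interval(-47/6, 2/9)))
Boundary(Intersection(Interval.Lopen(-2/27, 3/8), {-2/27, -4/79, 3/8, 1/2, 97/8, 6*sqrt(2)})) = {-4/79, 3/8}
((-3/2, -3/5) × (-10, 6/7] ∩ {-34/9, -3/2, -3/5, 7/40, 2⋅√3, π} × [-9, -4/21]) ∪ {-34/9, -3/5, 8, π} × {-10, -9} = {-34/9, -3/5, 8, π} × {-10, -9}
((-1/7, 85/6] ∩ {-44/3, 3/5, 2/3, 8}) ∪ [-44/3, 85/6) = [-44/3, 85/6)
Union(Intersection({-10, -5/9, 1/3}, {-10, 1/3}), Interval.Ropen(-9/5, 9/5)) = Union({-10}, Interval.Ropen(-9/5, 9/5))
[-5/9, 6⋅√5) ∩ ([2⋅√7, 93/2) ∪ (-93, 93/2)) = [-5/9, 6⋅√5)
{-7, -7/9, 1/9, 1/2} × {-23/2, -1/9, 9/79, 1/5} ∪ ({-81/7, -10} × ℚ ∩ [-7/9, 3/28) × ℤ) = {-7, -7/9, 1/9, 1/2} × {-23/2, -1/9, 9/79, 1/5}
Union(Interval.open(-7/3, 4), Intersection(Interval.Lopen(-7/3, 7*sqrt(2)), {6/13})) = Interval.open(-7/3, 4)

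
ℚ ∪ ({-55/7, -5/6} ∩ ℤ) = ℚ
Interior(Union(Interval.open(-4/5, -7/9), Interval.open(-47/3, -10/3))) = Union(Interval.open(-47/3, -10/3), Interval.open(-4/5, -7/9))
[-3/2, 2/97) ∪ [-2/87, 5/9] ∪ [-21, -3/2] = [-21, 5/9]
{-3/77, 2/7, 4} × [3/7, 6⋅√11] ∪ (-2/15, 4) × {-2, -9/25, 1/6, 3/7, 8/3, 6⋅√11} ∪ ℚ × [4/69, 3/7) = (ℚ × [4/69, 3/7)) ∪ ({-3/77, 2/7, 4} × [3/7, 6⋅√11]) ∪ ((-2/15, 4) × {-2, -9/25, 1/6, 3/7, 8/3, 6⋅√11})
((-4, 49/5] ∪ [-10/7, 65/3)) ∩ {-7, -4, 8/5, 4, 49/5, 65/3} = {8/5, 4, 49/5}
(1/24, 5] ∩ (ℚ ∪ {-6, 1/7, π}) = {π} ∪ (ℚ ∩ (1/24, 5])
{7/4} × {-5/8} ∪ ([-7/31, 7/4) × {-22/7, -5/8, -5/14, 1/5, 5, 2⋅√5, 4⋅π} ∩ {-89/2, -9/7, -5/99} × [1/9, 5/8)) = ({-5/99} × {1/5}) ∪ ({7/4} × {-5/8})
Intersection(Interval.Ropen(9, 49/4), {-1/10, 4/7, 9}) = {9}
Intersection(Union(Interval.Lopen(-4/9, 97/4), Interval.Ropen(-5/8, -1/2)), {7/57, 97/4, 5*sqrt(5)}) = {7/57, 97/4, 5*sqrt(5)}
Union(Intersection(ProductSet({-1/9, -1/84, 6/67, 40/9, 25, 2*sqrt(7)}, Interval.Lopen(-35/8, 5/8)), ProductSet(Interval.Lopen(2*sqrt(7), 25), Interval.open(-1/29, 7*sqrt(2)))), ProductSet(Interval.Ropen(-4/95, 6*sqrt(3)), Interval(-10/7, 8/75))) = Union(ProductSet({25}, Interval.Lopen(-1/29, 5/8)), ProductSet(Interval.Ropen(-4/95, 6*sqrt(3)), Interval(-10/7, 8/75)))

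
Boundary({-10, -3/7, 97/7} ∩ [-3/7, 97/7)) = {-3/7}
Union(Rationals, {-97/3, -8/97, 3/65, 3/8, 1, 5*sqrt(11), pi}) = Union({5*sqrt(11), pi}, Rationals)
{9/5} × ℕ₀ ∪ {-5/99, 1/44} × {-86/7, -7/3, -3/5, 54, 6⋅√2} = ({9/5} × ℕ₀) ∪ ({-5/99, 1/44} × {-86/7, -7/3, -3/5, 54, 6⋅√2})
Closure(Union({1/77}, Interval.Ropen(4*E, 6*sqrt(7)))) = Union({1/77}, Interval(4*E, 6*sqrt(7)))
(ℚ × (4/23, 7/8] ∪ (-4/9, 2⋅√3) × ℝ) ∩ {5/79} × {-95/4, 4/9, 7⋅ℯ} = {5/79} × {-95/4, 4/9, 7⋅ℯ}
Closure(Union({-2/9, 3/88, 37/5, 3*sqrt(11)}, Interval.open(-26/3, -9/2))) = Union({-2/9, 3/88, 37/5, 3*sqrt(11)}, Interval(-26/3, -9/2))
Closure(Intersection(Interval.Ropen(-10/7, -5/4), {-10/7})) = {-10/7}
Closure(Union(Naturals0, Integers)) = Integers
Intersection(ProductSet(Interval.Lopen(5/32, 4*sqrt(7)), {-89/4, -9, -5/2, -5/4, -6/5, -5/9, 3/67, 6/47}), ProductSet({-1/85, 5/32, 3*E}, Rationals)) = ProductSet({3*E}, {-89/4, -9, -5/2, -5/4, -6/5, -5/9, 3/67, 6/47})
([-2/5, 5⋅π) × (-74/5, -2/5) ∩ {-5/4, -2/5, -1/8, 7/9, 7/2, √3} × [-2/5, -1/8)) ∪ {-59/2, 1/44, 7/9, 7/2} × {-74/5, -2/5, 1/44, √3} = {-59/2, 1/44, 7/9, 7/2} × {-74/5, -2/5, 1/44, √3}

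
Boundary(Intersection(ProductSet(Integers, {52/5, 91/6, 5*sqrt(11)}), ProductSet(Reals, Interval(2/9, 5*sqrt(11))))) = ProductSet(Integers, {52/5, 91/6, 5*sqrt(11)})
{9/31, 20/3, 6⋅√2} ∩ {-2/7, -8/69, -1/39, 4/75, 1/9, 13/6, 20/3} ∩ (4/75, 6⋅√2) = {20/3}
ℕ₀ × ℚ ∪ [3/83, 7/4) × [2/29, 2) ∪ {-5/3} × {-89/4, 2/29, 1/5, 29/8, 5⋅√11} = (ℕ₀ × ℚ) ∪ ([3/83, 7/4) × [2/29, 2)) ∪ ({-5/3} × {-89/4, 2/29, 1/5, 29/8, 5⋅√11})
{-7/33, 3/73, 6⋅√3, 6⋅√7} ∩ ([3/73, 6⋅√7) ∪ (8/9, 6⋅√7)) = {3/73, 6⋅√3}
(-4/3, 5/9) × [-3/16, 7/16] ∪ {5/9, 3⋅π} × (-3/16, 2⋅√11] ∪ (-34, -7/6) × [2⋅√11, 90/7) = ((-4/3, 5/9) × [-3/16, 7/16]) ∪ ({5/9, 3⋅π} × (-3/16, 2⋅√11]) ∪ ((-34, -7/6) × [2⋅√11, 90/7))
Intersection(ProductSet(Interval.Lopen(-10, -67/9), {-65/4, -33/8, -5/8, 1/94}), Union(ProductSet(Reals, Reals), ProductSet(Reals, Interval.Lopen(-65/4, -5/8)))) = ProductSet(Interval.Lopen(-10, -67/9), {-65/4, -33/8, -5/8, 1/94})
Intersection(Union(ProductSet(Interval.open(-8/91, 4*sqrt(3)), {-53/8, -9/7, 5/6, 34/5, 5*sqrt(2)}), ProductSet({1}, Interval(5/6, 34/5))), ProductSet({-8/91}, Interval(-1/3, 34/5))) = EmptySet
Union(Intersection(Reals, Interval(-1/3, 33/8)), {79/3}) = Union({79/3}, Interval(-1/3, 33/8))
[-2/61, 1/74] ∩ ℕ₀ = {0}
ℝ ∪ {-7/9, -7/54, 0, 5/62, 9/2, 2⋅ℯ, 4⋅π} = ℝ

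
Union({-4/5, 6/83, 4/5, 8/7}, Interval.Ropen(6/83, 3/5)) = Union({-4/5, 4/5, 8/7}, Interval.Ropen(6/83, 3/5))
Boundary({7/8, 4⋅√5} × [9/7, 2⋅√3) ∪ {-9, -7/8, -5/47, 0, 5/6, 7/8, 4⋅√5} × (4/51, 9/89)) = ({7/8, 4⋅√5} × [9/7, 2⋅√3]) ∪ ({-9, -7/8, -5/47, 0, 5/6, 7/8, 4⋅√5} × [4/51, 9/89])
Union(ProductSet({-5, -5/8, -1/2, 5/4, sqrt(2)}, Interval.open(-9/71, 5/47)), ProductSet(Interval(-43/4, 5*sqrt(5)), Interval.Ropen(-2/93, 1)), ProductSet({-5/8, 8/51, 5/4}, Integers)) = Union(ProductSet({-5/8, 8/51, 5/4}, Integers), ProductSet({-5, -5/8, -1/2, 5/4, sqrt(2)}, Interval.open(-9/71, 5/47)), ProductSet(Interval(-43/4, 5*sqrt(5)), Interval.Ropen(-2/93, 1)))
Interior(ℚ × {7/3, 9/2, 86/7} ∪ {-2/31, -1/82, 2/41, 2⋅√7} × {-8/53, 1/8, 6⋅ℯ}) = ∅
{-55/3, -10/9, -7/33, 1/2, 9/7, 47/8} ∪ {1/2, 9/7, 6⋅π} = {-55/3, -10/9, -7/33, 1/2, 9/7, 47/8, 6⋅π}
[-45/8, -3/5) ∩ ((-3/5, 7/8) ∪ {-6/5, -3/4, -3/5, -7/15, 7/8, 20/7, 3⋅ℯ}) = {-6/5, -3/4}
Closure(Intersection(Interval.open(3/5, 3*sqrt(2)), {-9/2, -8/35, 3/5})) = EmptySet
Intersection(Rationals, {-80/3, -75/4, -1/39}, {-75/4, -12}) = {-75/4}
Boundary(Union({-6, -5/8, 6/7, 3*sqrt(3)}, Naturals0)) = Union({-6, -5/8, 6/7, 3*sqrt(3)}, Naturals0)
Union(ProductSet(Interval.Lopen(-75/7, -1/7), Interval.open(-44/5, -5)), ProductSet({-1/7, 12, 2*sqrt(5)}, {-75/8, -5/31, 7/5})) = Union(ProductSet({-1/7, 12, 2*sqrt(5)}, {-75/8, -5/31, 7/5}), ProductSet(Interval.Lopen(-75/7, -1/7), Interval.open(-44/5, -5)))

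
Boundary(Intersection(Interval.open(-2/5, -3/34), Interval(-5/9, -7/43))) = {-2/5, -7/43}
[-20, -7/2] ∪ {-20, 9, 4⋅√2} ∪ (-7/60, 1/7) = [-20, -7/2] ∪ (-7/60, 1/7) ∪ {9, 4⋅√2}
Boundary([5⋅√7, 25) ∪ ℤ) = {5⋅√7} ∪ (ℤ \ (5⋅√7, 25))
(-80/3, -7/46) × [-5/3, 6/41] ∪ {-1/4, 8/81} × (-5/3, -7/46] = ({-1/4, 8/81} × (-5/3, -7/46]) ∪ ((-80/3, -7/46) × [-5/3, 6/41])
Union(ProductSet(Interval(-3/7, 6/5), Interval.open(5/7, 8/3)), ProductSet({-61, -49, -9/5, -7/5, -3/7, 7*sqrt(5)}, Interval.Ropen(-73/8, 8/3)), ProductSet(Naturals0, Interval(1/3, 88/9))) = Union(ProductSet({-61, -49, -9/5, -7/5, -3/7, 7*sqrt(5)}, Interval.Ropen(-73/8, 8/3)), ProductSet(Interval(-3/7, 6/5), Interval.open(5/7, 8/3)), ProductSet(Naturals0, Interval(1/3, 88/9)))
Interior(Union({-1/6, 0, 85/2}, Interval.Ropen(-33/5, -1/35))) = Interval.open(-33/5, -1/35)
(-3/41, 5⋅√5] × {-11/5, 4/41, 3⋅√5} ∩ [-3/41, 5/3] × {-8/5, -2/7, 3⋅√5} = (-3/41, 5/3] × {3⋅√5}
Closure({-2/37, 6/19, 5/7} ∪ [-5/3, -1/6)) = [-5/3, -1/6] ∪ {-2/37, 6/19, 5/7}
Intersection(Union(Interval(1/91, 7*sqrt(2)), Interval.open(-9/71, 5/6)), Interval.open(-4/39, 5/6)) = Interval.open(-4/39, 5/6)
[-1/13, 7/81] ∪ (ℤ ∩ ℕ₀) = [-1/13, 7/81] ∪ ℕ₀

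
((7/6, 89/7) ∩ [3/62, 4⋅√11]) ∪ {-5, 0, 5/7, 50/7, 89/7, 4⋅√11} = {-5, 0, 5/7, 4⋅√11} ∪ (7/6, 89/7]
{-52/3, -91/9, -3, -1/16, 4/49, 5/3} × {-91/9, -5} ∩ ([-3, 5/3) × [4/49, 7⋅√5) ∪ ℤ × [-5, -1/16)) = {-3} × {-5}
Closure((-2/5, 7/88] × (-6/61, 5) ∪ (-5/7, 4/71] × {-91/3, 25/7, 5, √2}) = ({-2/5, 7/88} × [-6/61, 5]) ∪ ([-2/5, 7/88] × {-6/61, 5}) ∪ ((-2/5, 7/88] × (-6/61, 5)) ∪ ([-5/7, 4/71] × {-91/3, 25/7, 5, √2})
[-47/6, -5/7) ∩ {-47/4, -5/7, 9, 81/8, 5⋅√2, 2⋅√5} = ∅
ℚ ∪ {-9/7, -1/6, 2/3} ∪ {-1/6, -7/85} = ℚ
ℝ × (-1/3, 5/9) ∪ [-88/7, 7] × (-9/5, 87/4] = (ℝ × (-1/3, 5/9)) ∪ ([-88/7, 7] × (-9/5, 87/4])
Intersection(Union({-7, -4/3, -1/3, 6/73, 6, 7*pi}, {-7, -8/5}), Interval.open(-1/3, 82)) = {6/73, 6, 7*pi}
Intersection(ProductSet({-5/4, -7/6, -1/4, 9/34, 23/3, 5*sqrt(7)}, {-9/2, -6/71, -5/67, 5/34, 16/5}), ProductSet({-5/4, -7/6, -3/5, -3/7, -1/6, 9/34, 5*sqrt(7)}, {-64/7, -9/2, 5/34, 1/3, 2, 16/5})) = ProductSet({-5/4, -7/6, 9/34, 5*sqrt(7)}, {-9/2, 5/34, 16/5})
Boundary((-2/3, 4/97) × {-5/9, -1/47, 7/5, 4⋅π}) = [-2/3, 4/97] × {-5/9, -1/47, 7/5, 4⋅π}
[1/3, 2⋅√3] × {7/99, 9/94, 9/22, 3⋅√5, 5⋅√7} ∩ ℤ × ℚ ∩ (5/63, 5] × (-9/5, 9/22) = {1, 2, 3} × {7/99, 9/94}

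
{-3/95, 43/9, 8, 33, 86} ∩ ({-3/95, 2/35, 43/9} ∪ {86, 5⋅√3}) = {-3/95, 43/9, 86}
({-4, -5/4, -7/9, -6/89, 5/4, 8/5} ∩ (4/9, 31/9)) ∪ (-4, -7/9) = (-4, -7/9) ∪ {5/4, 8/5}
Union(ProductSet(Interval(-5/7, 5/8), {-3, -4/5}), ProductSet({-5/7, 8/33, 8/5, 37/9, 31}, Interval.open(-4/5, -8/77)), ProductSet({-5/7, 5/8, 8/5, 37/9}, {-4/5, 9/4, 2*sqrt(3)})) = Union(ProductSet({-5/7, 5/8, 8/5, 37/9}, {-4/5, 9/4, 2*sqrt(3)}), ProductSet({-5/7, 8/33, 8/5, 37/9, 31}, Interval.open(-4/5, -8/77)), ProductSet(Interval(-5/7, 5/8), {-3, -4/5}))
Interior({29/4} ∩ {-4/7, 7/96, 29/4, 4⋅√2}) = ∅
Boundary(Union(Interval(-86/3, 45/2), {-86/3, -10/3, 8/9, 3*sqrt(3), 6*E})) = {-86/3, 45/2}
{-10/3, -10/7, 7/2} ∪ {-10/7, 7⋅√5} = {-10/3, -10/7, 7/2, 7⋅√5}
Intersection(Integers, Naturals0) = Naturals0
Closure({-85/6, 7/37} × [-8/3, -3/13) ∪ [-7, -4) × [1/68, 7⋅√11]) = ({-85/6, 7/37} × [-8/3, -3/13]) ∪ ([-7, -4] × [1/68, 7⋅√11])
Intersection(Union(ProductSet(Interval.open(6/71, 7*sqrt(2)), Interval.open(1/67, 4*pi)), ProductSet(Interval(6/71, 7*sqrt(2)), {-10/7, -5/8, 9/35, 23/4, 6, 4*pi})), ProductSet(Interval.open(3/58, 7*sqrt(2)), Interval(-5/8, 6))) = Union(ProductSet(Interval.Ropen(6/71, 7*sqrt(2)), {-5/8, 9/35, 23/4, 6}), ProductSet(Interval.open(6/71, 7*sqrt(2)), Interval.Lopen(1/67, 6)))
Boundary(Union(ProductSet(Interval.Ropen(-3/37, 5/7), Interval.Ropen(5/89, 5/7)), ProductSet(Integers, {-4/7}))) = Union(ProductSet({-3/37, 5/7}, Interval(5/89, 5/7)), ProductSet(Integers, {-4/7}), ProductSet(Interval(-3/37, 5/7), {5/89, 5/7}))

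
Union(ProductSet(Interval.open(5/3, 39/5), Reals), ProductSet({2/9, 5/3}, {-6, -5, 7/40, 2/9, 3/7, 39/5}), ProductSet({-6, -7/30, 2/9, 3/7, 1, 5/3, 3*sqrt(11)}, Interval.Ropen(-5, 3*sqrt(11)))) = Union(ProductSet({2/9, 5/3}, {-6, -5, 7/40, 2/9, 3/7, 39/5}), ProductSet({-6, -7/30, 2/9, 3/7, 1, 5/3, 3*sqrt(11)}, Interval.Ropen(-5, 3*sqrt(11))), ProductSet(Interval.open(5/3, 39/5), Reals))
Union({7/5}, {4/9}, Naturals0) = Union({4/9, 7/5}, Naturals0)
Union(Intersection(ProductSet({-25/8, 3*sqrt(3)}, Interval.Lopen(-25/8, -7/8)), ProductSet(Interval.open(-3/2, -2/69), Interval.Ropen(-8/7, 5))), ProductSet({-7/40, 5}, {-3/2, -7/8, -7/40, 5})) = ProductSet({-7/40, 5}, {-3/2, -7/8, -7/40, 5})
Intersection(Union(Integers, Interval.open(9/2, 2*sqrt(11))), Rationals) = Union(Integers, Intersection(Interval.open(9/2, 2*sqrt(11)), Rationals))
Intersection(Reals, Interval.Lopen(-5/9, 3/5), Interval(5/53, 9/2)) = Interval(5/53, 3/5)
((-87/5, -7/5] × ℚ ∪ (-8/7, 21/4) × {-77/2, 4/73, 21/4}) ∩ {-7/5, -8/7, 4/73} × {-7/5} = {-7/5} × {-7/5}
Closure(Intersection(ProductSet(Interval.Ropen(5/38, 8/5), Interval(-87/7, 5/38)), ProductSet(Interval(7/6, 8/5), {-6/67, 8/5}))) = ProductSet(Interval(7/6, 8/5), {-6/67})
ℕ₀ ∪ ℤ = ℤ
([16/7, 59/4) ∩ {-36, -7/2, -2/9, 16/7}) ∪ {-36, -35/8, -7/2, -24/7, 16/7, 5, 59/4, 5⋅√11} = {-36, -35/8, -7/2, -24/7, 16/7, 5, 59/4, 5⋅√11}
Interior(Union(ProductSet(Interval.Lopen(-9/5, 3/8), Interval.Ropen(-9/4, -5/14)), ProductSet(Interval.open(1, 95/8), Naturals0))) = ProductSet(Interval.open(-9/5, 3/8), Interval.open(-9/4, -5/14))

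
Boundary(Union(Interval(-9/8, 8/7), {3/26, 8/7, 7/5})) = {-9/8, 8/7, 7/5}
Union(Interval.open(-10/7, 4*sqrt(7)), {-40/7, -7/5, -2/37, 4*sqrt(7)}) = Union({-40/7}, Interval.Lopen(-10/7, 4*sqrt(7)))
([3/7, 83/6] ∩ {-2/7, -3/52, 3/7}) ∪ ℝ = ℝ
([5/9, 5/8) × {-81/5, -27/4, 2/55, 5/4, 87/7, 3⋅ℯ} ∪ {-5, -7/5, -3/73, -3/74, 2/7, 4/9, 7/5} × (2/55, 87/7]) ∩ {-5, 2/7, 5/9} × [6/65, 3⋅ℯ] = ({5/9} × {5/4, 3⋅ℯ}) ∪ ({-5, 2/7} × [6/65, 3⋅ℯ])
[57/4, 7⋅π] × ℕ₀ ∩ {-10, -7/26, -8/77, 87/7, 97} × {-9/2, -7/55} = ∅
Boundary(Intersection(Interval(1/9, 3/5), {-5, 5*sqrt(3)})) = EmptySet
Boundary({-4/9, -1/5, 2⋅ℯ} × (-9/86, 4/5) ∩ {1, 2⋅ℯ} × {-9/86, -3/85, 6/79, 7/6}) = {2⋅ℯ} × {-3/85, 6/79}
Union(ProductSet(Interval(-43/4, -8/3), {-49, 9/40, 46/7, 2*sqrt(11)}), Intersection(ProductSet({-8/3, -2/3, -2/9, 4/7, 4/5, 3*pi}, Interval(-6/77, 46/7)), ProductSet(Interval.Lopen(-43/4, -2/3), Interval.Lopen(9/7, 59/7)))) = Union(ProductSet({-8/3, -2/3}, Interval.Lopen(9/7, 46/7)), ProductSet(Interval(-43/4, -8/3), {-49, 9/40, 46/7, 2*sqrt(11)}))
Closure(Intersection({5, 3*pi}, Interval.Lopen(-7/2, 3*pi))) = {5, 3*pi}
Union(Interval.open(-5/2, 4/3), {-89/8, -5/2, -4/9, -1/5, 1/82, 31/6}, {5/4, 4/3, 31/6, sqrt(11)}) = Union({-89/8, 31/6, sqrt(11)}, Interval(-5/2, 4/3))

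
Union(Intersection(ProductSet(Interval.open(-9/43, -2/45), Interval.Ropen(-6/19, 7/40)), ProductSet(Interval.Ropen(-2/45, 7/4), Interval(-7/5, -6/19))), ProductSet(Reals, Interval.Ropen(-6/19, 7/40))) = ProductSet(Reals, Interval.Ropen(-6/19, 7/40))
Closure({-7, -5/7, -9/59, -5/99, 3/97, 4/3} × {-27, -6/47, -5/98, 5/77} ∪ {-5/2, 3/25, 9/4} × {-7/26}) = ({-5/2, 3/25, 9/4} × {-7/26}) ∪ ({-7, -5/7, -9/59, -5/99, 3/97, 4/3} × {-27, -6/47, -5/98, 5/77})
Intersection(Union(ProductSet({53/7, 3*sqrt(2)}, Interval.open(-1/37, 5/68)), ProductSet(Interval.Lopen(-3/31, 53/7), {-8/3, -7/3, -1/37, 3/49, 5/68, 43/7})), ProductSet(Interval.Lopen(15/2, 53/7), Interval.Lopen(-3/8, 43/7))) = Union(ProductSet({53/7}, Interval.open(-1/37, 5/68)), ProductSet(Interval.Lopen(15/2, 53/7), {-1/37, 3/49, 5/68, 43/7}))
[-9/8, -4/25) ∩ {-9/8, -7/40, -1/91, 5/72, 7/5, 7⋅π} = {-9/8, -7/40}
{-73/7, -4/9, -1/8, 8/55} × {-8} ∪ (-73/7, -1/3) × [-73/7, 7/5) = ({-73/7, -4/9, -1/8, 8/55} × {-8}) ∪ ((-73/7, -1/3) × [-73/7, 7/5))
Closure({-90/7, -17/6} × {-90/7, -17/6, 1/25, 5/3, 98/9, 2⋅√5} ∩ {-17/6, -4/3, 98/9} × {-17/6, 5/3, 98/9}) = {-17/6} × {-17/6, 5/3, 98/9}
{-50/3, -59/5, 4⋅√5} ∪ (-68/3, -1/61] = (-68/3, -1/61] ∪ {4⋅√5}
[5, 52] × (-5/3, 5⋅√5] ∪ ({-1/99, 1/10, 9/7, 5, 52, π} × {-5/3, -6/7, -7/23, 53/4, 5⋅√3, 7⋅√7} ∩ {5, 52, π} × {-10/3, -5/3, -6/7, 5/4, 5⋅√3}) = ({5, 52, π} × {-5/3, -6/7, 5⋅√3}) ∪ ([5, 52] × (-5/3, 5⋅√5])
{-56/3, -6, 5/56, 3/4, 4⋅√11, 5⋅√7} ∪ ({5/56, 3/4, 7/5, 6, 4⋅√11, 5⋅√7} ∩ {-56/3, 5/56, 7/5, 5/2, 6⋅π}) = {-56/3, -6, 5/56, 3/4, 7/5, 4⋅√11, 5⋅√7}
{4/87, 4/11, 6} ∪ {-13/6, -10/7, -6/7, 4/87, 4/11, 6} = {-13/6, -10/7, -6/7, 4/87, 4/11, 6}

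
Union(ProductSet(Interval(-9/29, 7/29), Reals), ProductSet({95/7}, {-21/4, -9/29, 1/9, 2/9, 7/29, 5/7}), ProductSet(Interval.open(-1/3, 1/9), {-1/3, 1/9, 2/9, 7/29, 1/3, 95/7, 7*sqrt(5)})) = Union(ProductSet({95/7}, {-21/4, -9/29, 1/9, 2/9, 7/29, 5/7}), ProductSet(Interval.open(-1/3, 1/9), {-1/3, 1/9, 2/9, 7/29, 1/3, 95/7, 7*sqrt(5)}), ProductSet(Interval(-9/29, 7/29), Reals))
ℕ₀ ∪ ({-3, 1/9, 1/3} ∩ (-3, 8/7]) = ℕ₀ ∪ {1/9, 1/3}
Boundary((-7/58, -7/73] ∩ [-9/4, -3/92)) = {-7/58, -7/73}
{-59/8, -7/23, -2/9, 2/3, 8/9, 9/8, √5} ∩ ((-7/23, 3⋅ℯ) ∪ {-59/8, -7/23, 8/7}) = {-59/8, -7/23, -2/9, 2/3, 8/9, 9/8, √5}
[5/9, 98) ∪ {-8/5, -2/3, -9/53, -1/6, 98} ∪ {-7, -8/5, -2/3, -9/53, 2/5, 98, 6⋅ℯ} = {-7, -8/5, -2/3, -9/53, -1/6, 2/5} ∪ [5/9, 98]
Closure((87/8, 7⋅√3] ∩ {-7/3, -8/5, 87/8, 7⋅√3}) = {7⋅√3}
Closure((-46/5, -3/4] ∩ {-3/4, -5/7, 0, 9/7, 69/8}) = {-3/4}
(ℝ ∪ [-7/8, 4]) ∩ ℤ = ℤ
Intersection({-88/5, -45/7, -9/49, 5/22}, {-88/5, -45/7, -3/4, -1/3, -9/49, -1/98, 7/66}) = {-88/5, -45/7, -9/49}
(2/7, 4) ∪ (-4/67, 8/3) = (-4/67, 4)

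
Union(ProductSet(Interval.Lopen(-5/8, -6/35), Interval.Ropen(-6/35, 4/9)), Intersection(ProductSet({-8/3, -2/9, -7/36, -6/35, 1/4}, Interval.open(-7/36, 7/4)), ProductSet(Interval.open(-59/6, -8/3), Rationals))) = ProductSet(Interval.Lopen(-5/8, -6/35), Interval.Ropen(-6/35, 4/9))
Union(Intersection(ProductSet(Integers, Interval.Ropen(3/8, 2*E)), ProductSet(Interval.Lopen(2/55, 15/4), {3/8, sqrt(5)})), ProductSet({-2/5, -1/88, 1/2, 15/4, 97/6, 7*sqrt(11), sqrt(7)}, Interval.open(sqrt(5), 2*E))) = Union(ProductSet({-2/5, -1/88, 1/2, 15/4, 97/6, 7*sqrt(11), sqrt(7)}, Interval.open(sqrt(5), 2*E)), ProductSet(Range(1, 4, 1), {3/8, sqrt(5)}))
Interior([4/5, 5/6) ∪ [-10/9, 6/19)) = (-10/9, 6/19) ∪ (4/5, 5/6)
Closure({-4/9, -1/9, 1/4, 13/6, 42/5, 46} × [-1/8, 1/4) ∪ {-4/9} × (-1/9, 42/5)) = ({-4/9} × [-1/9, 42/5]) ∪ ({-4/9, -1/9, 1/4, 13/6, 42/5, 46} × [-1/8, 1/4])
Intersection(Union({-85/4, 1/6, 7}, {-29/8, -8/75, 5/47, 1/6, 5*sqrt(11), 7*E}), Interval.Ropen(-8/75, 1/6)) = {-8/75, 5/47}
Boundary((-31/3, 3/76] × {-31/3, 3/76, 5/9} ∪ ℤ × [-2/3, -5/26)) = (ℤ × [-2/3, -5/26]) ∪ ([-31/3, 3/76] × {-31/3, 3/76, 5/9})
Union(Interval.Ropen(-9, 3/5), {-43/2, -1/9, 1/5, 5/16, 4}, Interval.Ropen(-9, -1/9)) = Union({-43/2, 4}, Interval.Ropen(-9, 3/5))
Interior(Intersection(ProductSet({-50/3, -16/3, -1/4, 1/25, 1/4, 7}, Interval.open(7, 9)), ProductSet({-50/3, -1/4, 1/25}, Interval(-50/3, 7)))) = EmptySet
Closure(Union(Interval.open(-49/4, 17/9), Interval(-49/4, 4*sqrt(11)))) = Interval(-49/4, 4*sqrt(11))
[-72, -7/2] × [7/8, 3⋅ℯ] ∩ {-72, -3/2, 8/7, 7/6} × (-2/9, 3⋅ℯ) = {-72} × [7/8, 3⋅ℯ)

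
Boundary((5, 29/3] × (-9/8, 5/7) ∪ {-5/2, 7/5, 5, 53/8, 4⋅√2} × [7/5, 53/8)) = ({5, 29/3} × [-9/8, 5/7]) ∪ ([5, 29/3] × {-9/8, 5/7}) ∪ ({-5/2, 7/5, 5, 53/8, 4⋅√2} × [7/5, 53/8])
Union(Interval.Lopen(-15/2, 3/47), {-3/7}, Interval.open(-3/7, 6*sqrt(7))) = Interval.open(-15/2, 6*sqrt(7))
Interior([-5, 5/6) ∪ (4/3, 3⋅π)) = (-5, 5/6) ∪ (4/3, 3⋅π)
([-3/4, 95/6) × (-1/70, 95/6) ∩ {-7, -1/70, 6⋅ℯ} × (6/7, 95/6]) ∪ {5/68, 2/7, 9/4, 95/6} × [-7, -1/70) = ({-1/70} × (6/7, 95/6)) ∪ ({5/68, 2/7, 9/4, 95/6} × [-7, -1/70))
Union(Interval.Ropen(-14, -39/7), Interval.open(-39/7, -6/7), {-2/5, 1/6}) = Union({-2/5, 1/6}, Interval.Ropen(-14, -39/7), Interval.open(-39/7, -6/7))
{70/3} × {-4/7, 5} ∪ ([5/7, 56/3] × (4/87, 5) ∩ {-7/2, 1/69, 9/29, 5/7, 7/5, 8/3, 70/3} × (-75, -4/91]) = {70/3} × {-4/7, 5}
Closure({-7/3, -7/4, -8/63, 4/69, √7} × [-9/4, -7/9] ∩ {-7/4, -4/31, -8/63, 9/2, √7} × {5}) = ∅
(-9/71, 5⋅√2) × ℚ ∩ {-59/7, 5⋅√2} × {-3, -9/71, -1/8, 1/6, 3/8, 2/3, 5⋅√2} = ∅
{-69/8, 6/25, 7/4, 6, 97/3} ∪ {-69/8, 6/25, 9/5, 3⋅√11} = {-69/8, 6/25, 7/4, 9/5, 6, 97/3, 3⋅√11}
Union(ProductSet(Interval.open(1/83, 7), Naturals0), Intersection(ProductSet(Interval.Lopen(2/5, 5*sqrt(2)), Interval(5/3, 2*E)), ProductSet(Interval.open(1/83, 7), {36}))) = ProductSet(Interval.open(1/83, 7), Naturals0)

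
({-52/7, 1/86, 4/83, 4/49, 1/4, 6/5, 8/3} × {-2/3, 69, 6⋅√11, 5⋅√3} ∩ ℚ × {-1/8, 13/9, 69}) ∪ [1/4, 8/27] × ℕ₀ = ([1/4, 8/27] × ℕ₀) ∪ ({-52/7, 1/86, 4/83, 4/49, 1/4, 6/5, 8/3} × {69})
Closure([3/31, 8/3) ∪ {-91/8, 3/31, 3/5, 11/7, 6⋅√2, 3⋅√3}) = {-91/8, 6⋅√2, 3⋅√3} ∪ [3/31, 8/3]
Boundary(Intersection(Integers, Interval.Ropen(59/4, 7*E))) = Range(15, 20, 1)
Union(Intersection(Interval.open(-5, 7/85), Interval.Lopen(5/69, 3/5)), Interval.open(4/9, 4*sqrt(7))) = Union(Interval.open(5/69, 7/85), Interval.open(4/9, 4*sqrt(7)))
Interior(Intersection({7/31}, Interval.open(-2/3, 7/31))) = EmptySet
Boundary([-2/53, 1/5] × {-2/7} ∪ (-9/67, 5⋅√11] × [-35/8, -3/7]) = ([-2/53, 1/5] × {-2/7}) ∪ ({-9/67, 5⋅√11} × [-35/8, -3/7]) ∪ ([-9/67, 5⋅√11] × {-35/8, -3/7})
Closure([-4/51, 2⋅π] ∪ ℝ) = (-∞, ∞)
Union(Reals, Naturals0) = Reals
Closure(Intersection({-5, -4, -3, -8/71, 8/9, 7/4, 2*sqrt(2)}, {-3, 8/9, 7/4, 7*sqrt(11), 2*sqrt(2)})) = {-3, 8/9, 7/4, 2*sqrt(2)}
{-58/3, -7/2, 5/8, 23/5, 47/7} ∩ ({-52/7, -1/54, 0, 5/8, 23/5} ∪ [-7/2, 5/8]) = {-7/2, 5/8, 23/5}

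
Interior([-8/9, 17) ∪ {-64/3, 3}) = (-8/9, 17)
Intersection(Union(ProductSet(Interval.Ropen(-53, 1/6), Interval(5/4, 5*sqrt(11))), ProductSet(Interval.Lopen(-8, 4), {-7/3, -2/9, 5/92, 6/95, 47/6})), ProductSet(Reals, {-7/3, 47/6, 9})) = Union(ProductSet(Interval.Ropen(-53, 1/6), {47/6, 9}), ProductSet(Interval.Lopen(-8, 4), {-7/3, 47/6}))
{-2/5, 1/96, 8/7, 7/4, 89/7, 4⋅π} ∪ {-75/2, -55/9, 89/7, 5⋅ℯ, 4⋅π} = {-75/2, -55/9, -2/5, 1/96, 8/7, 7/4, 89/7, 5⋅ℯ, 4⋅π}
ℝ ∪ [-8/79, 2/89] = (-∞, ∞)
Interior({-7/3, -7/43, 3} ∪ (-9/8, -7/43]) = (-9/8, -7/43)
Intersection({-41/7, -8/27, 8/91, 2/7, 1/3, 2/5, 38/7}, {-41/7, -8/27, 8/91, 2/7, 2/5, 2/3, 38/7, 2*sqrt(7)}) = {-41/7, -8/27, 8/91, 2/7, 2/5, 38/7}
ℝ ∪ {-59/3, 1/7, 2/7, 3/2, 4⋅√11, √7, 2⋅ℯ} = ℝ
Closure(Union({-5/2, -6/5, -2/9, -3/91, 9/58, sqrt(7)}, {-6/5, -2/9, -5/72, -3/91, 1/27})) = {-5/2, -6/5, -2/9, -5/72, -3/91, 1/27, 9/58, sqrt(7)}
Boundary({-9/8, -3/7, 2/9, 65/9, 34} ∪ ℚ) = ℝ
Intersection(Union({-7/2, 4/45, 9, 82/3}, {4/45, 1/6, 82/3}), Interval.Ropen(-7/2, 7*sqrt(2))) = {-7/2, 4/45, 1/6, 9}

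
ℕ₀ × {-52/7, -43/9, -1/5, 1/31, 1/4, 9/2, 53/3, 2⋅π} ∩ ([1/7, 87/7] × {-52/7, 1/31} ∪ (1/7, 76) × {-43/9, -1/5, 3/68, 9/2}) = ({1, 2, …, 12} × {-52/7, 1/31}) ∪ ({1, 2, …, 75} × {-43/9, -1/5, 9/2})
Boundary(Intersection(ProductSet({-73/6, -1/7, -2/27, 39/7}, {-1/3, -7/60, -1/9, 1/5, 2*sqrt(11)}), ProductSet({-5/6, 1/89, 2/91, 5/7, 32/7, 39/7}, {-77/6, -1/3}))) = ProductSet({39/7}, {-1/3})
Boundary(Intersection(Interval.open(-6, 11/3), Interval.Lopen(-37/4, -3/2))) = {-6, -3/2}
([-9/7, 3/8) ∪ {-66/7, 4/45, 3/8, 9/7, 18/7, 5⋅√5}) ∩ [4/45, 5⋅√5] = [4/45, 3/8] ∪ {9/7, 18/7, 5⋅√5}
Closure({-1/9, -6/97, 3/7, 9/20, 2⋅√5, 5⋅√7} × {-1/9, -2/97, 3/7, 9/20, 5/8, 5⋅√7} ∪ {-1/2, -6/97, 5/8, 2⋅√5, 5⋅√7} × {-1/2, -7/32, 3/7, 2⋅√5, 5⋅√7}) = ({-1/9, -6/97, 3/7, 9/20, 2⋅√5, 5⋅√7} × {-1/9, -2/97, 3/7, 9/20, 5/8, 5⋅√7}) ∪ ({-1/2, -6/97, 5/8, 2⋅√5, 5⋅√7} × {-1/2, -7/32, 3/7, 2⋅√5, 5⋅√7})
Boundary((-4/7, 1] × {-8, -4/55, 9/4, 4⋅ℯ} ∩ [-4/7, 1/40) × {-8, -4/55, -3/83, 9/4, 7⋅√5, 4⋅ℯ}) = [-4/7, 1/40] × {-8, -4/55, 9/4, 4⋅ℯ}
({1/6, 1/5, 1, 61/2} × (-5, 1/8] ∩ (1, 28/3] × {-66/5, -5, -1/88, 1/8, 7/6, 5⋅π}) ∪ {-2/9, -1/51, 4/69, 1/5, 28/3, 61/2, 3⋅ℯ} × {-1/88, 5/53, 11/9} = {-2/9, -1/51, 4/69, 1/5, 28/3, 61/2, 3⋅ℯ} × {-1/88, 5/53, 11/9}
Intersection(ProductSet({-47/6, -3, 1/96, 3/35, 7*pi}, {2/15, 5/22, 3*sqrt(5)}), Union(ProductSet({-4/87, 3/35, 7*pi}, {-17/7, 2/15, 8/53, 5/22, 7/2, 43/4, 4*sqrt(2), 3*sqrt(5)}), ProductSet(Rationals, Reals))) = ProductSet({-47/6, -3, 1/96, 3/35, 7*pi}, {2/15, 5/22, 3*sqrt(5)})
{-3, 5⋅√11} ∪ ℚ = ℚ ∪ {5⋅√11}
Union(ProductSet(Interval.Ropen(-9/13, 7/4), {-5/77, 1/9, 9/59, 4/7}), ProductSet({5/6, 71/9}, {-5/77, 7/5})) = Union(ProductSet({5/6, 71/9}, {-5/77, 7/5}), ProductSet(Interval.Ropen(-9/13, 7/4), {-5/77, 1/9, 9/59, 4/7}))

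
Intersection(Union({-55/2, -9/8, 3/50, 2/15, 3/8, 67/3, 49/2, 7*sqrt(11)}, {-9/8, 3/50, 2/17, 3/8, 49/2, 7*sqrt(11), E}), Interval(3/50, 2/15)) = {3/50, 2/17, 2/15}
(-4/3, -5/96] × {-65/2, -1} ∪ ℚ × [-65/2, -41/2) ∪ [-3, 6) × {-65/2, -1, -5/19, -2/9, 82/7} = (ℚ × [-65/2, -41/2)) ∪ ([-3, 6) × {-65/2, -1, -5/19, -2/9, 82/7})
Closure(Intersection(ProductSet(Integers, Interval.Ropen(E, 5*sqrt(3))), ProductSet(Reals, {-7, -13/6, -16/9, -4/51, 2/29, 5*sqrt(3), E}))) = ProductSet(Integers, {E})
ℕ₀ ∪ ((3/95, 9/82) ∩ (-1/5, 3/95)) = ℕ₀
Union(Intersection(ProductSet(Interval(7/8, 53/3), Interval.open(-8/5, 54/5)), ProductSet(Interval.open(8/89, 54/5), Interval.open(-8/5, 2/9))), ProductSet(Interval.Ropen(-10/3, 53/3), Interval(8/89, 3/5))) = Union(ProductSet(Interval.Ropen(-10/3, 53/3), Interval(8/89, 3/5)), ProductSet(Interval.Ropen(7/8, 54/5), Interval.open(-8/5, 2/9)))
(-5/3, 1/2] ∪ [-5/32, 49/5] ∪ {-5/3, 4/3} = [-5/3, 49/5]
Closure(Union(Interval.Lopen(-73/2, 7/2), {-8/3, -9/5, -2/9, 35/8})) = Union({35/8}, Interval(-73/2, 7/2))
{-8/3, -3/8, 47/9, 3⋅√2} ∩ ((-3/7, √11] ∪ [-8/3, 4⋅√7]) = {-8/3, -3/8, 47/9, 3⋅√2}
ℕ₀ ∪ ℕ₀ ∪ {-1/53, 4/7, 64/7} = {-1/53, 4/7, 64/7} ∪ ℕ₀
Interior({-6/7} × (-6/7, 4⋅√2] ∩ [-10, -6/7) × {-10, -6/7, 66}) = ∅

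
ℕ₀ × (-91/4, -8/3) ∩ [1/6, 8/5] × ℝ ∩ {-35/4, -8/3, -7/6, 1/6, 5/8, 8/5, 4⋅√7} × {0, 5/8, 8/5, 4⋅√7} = ∅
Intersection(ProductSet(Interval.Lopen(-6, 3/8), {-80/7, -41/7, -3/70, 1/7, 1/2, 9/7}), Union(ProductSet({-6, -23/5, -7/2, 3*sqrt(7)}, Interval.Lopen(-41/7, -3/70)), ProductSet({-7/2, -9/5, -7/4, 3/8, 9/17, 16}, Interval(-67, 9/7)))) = Union(ProductSet({-23/5, -7/2}, {-3/70}), ProductSet({-7/2, -9/5, -7/4, 3/8}, {-80/7, -41/7, -3/70, 1/7, 1/2, 9/7}))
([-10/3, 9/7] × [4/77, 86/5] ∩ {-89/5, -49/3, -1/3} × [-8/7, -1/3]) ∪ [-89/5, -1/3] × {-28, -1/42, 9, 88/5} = [-89/5, -1/3] × {-28, -1/42, 9, 88/5}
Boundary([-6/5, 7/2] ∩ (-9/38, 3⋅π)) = {-9/38, 7/2}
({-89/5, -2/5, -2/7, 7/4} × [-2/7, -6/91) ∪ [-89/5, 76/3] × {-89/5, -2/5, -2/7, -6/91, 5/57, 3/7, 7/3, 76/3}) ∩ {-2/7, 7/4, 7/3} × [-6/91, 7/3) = {-2/7, 7/4, 7/3} × {-6/91, 5/57, 3/7}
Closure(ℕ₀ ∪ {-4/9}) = {-4/9} ∪ ℕ₀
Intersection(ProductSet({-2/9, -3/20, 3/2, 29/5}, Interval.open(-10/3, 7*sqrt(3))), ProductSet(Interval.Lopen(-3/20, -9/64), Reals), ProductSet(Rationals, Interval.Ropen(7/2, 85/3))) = EmptySet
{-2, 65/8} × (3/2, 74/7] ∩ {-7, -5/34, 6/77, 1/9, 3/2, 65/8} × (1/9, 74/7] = {65/8} × (3/2, 74/7]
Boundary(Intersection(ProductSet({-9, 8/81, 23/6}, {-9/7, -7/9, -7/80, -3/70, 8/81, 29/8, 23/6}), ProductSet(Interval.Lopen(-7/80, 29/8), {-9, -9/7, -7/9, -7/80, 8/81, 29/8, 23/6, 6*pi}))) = ProductSet({8/81}, {-9/7, -7/9, -7/80, 8/81, 29/8, 23/6})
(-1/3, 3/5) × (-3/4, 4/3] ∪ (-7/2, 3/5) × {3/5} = ((-7/2, 3/5) × {3/5}) ∪ ((-1/3, 3/5) × (-3/4, 4/3])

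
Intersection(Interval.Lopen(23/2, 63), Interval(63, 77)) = {63}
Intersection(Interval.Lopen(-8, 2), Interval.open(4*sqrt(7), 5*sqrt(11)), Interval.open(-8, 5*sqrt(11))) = EmptySet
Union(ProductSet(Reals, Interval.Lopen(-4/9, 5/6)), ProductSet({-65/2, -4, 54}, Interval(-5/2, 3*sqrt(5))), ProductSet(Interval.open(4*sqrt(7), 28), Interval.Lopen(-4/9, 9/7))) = Union(ProductSet({-65/2, -4, 54}, Interval(-5/2, 3*sqrt(5))), ProductSet(Interval.open(4*sqrt(7), 28), Interval.Lopen(-4/9, 9/7)), ProductSet(Reals, Interval.Lopen(-4/9, 5/6)))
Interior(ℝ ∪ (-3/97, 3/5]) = (-∞, ∞)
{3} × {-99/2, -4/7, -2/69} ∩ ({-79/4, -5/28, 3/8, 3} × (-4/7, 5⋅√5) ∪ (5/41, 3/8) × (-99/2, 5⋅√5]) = {3} × {-2/69}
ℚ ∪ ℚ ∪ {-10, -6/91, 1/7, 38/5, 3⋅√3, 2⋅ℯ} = ℚ ∪ {3⋅√3, 2⋅ℯ}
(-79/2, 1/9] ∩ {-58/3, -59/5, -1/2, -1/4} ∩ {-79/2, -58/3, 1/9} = {-58/3}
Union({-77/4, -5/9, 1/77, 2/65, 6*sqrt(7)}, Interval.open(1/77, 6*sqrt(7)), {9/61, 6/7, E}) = Union({-77/4, -5/9}, Interval(1/77, 6*sqrt(7)))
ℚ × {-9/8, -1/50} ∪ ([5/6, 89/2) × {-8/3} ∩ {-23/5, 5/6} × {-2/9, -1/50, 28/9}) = ℚ × {-9/8, -1/50}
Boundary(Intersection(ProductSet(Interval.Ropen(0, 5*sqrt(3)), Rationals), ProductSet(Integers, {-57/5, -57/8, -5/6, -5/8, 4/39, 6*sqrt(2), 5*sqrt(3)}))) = ProductSet(Range(0, 9, 1), {-57/5, -57/8, -5/6, -5/8, 4/39})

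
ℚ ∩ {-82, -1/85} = {-82, -1/85}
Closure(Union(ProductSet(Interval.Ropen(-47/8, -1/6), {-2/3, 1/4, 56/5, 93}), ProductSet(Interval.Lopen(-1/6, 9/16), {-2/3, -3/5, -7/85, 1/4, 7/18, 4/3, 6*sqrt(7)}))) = Union(ProductSet(Interval(-47/8, -1/6), {-2/3, 1/4, 56/5, 93}), ProductSet(Interval(-1/6, 9/16), {-2/3, -3/5, -7/85, 1/4, 7/18, 4/3, 6*sqrt(7)}))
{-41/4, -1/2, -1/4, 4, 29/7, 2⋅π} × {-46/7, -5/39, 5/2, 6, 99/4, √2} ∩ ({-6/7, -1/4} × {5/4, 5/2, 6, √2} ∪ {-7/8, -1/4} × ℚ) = {-1/4} × {-46/7, -5/39, 5/2, 6, 99/4, √2}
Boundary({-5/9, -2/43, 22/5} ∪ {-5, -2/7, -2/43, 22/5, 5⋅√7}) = {-5, -5/9, -2/7, -2/43, 22/5, 5⋅√7}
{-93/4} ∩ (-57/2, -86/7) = {-93/4}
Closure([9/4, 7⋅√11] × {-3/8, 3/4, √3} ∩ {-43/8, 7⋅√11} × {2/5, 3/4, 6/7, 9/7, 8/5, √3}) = {7⋅√11} × {3/4, √3}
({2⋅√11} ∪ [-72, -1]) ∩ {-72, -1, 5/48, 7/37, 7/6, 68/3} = {-72, -1}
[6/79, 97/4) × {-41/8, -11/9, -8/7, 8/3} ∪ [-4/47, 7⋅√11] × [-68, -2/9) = ([6/79, 97/4) × {-41/8, -11/9, -8/7, 8/3}) ∪ ([-4/47, 7⋅√11] × [-68, -2/9))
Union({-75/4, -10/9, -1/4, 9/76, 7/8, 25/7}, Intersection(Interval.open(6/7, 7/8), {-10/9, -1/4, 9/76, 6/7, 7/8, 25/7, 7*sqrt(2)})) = {-75/4, -10/9, -1/4, 9/76, 7/8, 25/7}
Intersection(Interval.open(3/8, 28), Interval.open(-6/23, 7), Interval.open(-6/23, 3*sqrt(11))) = Interval.open(3/8, 7)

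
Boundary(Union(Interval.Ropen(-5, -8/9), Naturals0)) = Union(Complement(Naturals0, Interval.open(-5, -8/9)), {-5, -8/9})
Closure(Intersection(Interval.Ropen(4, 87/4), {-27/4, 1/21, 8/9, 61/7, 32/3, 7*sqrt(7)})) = {61/7, 32/3, 7*sqrt(7)}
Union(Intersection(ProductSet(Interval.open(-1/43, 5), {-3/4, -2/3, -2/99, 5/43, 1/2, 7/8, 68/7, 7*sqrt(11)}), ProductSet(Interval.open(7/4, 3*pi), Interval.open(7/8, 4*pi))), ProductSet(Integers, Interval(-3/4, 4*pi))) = Union(ProductSet(Integers, Interval(-3/4, 4*pi)), ProductSet(Interval.open(7/4, 5), {68/7}))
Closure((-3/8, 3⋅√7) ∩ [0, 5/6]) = [0, 5/6]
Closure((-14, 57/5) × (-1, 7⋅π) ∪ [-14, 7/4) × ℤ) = ([-14, 7/4) × ℤ) ∪ ({-14, 57/5} × [-1, 7⋅π]) ∪ ([-14, 57/5] × {-1, 7⋅π}) ∪ ((-14, 57/5) × (-1, 7⋅π)) ∪ ([-14, 7/4] × (ℤ \ (-1, 7⋅π)))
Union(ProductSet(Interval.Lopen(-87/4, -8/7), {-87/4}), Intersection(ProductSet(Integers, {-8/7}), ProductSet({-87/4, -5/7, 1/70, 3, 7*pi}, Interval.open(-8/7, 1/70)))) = ProductSet(Interval.Lopen(-87/4, -8/7), {-87/4})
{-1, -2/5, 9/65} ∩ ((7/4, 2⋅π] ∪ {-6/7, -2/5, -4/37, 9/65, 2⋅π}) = {-2/5, 9/65}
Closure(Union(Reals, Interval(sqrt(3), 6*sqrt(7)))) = Interval(-oo, oo)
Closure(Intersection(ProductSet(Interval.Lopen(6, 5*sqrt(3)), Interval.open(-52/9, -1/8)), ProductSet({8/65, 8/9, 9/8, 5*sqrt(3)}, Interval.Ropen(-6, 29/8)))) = ProductSet({5*sqrt(3)}, Interval(-52/9, -1/8))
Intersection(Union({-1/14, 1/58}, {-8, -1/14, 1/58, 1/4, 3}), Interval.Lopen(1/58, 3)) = {1/4, 3}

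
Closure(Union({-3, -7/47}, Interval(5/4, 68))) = Union({-3, -7/47}, Interval(5/4, 68))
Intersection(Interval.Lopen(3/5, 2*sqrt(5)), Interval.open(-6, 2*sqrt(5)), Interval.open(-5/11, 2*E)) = Interval.open(3/5, 2*sqrt(5))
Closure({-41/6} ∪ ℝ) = ℝ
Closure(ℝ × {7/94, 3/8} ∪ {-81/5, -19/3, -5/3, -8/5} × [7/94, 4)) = (ℝ × {7/94, 3/8}) ∪ ({-81/5, -19/3, -5/3, -8/5} × [7/94, 4])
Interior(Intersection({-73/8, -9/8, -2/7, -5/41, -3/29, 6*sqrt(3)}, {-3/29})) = EmptySet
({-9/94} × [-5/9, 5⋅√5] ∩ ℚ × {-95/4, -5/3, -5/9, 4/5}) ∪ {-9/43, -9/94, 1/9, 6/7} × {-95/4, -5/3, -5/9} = ({-9/94} × {-5/9, 4/5}) ∪ ({-9/43, -9/94, 1/9, 6/7} × {-95/4, -5/3, -5/9})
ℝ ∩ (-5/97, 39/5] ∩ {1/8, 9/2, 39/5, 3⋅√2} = {1/8, 9/2, 39/5, 3⋅√2}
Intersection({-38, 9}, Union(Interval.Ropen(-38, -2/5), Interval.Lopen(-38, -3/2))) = {-38}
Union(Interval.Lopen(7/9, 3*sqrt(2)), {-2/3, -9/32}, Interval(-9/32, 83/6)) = Union({-2/3}, Interval(-9/32, 83/6))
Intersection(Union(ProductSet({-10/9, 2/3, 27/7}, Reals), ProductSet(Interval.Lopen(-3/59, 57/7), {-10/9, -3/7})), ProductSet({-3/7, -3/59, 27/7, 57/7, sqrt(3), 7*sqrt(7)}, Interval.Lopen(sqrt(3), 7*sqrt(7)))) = ProductSet({27/7}, Interval.Lopen(sqrt(3), 7*sqrt(7)))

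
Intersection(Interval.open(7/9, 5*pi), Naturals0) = Range(1, 16, 1)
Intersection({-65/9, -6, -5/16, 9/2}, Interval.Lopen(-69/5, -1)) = {-65/9, -6}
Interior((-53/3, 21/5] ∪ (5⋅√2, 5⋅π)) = (-53/3, 21/5) ∪ (5⋅√2, 5⋅π)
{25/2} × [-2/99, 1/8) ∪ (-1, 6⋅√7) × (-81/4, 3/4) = (-1, 6⋅√7) × (-81/4, 3/4)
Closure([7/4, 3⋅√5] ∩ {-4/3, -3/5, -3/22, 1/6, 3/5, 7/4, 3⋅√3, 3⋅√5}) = {7/4, 3⋅√3, 3⋅√5}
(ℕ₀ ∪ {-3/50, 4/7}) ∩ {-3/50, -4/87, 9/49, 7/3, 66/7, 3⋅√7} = {-3/50}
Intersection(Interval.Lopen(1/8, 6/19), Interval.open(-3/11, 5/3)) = Interval.Lopen(1/8, 6/19)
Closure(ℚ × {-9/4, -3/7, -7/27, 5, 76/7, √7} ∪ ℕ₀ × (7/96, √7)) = (ℕ₀ × [7/96, √7]) ∪ (ℝ × {-9/4, -3/7, -7/27, 5, 76/7, √7})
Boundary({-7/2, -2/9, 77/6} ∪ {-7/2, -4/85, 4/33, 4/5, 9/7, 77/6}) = {-7/2, -2/9, -4/85, 4/33, 4/5, 9/7, 77/6}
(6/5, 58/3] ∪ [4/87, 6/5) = [4/87, 6/5) ∪ (6/5, 58/3]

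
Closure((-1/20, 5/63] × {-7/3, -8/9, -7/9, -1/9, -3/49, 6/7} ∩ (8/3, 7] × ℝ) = ∅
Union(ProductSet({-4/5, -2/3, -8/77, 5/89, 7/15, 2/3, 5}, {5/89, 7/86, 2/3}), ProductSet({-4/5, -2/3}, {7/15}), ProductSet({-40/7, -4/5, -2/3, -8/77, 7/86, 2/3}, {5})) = Union(ProductSet({-4/5, -2/3}, {7/15}), ProductSet({-40/7, -4/5, -2/3, -8/77, 7/86, 2/3}, {5}), ProductSet({-4/5, -2/3, -8/77, 5/89, 7/15, 2/3, 5}, {5/89, 7/86, 2/3}))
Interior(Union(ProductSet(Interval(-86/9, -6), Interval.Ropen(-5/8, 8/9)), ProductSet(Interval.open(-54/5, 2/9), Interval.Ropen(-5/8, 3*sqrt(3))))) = ProductSet(Interval.open(-54/5, 2/9), Interval.open(-5/8, 3*sqrt(3)))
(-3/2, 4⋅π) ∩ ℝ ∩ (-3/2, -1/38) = (-3/2, -1/38)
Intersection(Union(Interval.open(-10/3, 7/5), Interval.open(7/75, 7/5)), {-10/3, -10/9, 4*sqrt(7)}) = {-10/9}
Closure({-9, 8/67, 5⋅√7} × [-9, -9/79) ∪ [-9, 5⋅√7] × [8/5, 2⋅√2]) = ({-9, 8/67, 5⋅√7} × [-9, -9/79]) ∪ ([-9, 5⋅√7] × [8/5, 2⋅√2])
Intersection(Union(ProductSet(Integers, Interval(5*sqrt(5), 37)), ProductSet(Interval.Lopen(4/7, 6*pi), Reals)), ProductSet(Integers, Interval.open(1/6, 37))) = Union(ProductSet(Integers, Interval.Ropen(5*sqrt(5), 37)), ProductSet(Range(1, 19, 1), Interval.open(1/6, 37)))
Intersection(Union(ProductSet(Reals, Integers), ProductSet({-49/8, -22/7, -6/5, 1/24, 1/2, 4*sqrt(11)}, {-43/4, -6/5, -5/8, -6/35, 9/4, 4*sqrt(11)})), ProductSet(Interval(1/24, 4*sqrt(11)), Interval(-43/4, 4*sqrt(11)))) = Union(ProductSet({1/24, 1/2, 4*sqrt(11)}, {-43/4, -6/5, -5/8, -6/35, 9/4, 4*sqrt(11)}), ProductSet(Interval(1/24, 4*sqrt(11)), Range(-10, 14, 1)))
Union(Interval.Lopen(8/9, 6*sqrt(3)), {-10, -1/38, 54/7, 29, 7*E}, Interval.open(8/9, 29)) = Union({-10, -1/38}, Interval.Lopen(8/9, 29))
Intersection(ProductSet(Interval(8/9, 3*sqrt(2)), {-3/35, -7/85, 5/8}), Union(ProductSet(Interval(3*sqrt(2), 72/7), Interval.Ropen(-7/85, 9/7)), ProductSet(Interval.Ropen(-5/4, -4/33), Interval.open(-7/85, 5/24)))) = ProductSet({3*sqrt(2)}, {-7/85, 5/8})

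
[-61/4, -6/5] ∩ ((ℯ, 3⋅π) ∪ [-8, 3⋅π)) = [-8, -6/5]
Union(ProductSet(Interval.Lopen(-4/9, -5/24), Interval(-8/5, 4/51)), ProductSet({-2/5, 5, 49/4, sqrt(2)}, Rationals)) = Union(ProductSet({-2/5, 5, 49/4, sqrt(2)}, Rationals), ProductSet(Interval.Lopen(-4/9, -5/24), Interval(-8/5, 4/51)))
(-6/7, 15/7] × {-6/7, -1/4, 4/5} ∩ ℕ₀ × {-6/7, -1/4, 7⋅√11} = {0, 1, 2} × {-6/7, -1/4}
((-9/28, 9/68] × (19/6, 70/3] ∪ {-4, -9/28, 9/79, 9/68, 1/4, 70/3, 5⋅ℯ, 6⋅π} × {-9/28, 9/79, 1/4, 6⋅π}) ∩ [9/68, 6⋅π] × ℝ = ({9/68} × (19/6, 70/3]) ∪ ({9/68, 1/4, 5⋅ℯ, 6⋅π} × {-9/28, 9/79, 1/4, 6⋅π})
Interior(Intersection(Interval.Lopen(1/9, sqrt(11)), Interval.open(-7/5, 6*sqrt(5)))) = Interval.open(1/9, sqrt(11))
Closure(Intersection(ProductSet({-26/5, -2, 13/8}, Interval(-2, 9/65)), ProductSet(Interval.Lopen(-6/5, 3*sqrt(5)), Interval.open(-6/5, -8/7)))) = ProductSet({13/8}, Interval(-6/5, -8/7))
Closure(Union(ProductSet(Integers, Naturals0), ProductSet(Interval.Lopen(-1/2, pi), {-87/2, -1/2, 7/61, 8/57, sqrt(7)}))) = Union(ProductSet(Integers, Naturals0), ProductSet(Interval(-1/2, pi), {-87/2, -1/2, 7/61, 8/57, sqrt(7)}))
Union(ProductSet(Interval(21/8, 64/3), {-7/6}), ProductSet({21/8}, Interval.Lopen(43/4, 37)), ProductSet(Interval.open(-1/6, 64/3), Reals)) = Union(ProductSet(Interval.open(-1/6, 64/3), Reals), ProductSet(Interval(21/8, 64/3), {-7/6}))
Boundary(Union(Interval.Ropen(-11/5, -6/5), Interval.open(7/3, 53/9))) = {-11/5, -6/5, 7/3, 53/9}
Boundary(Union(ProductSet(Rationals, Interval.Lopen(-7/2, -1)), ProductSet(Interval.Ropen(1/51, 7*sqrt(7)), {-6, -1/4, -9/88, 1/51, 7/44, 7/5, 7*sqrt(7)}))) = Union(ProductSet(Interval(1/51, 7*sqrt(7)), {-6, -1/4, -9/88, 1/51, 7/44, 7/5, 7*sqrt(7)}), ProductSet(Reals, Interval(-7/2, -1)))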